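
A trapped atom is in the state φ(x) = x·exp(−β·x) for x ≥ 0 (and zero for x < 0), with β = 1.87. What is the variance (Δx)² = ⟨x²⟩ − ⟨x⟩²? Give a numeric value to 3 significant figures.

0.214

Compute ⟨x⟩ and ⟨x²⟩ separately, then (Δx)² = ⟨x²⟩ − ⟨x⟩².
Every integrand reduces to terms xʲ·e^(−2βx) on [0, ∞); use ∫₀^∞ xʲ·e^(−2βx) dx = j!/(2β)^(j+1).
Normalization: ∫|φ|² dx = 0.038231.
⟨x⟩ = 0.80214 and ⟨x²⟩ = 0.85790.
(Δx)² = 0.85790 − (0.80214)² = 0.21448.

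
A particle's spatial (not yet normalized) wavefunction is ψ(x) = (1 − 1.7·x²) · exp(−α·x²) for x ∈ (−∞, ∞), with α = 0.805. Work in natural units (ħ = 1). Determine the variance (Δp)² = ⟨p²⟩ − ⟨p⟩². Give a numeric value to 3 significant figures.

Compute ⟨p⟩ and ⟨p²⟩ separately; (Δp)² = ⟨p²⟩ − ⟨p⟩².
Expand each integrand as polynomial × e^(−2αx²) and use ∫x^(2j)·e^(−2αx²) dx = (2j−1)!!/(4α)^j · √(π/(2α)), odd powers → 0; here √(π/(2α)) = 1.3969. Differentiate with the product rule, d/dx e^(−αx²) = −2αx·e^(−αx²).
Normalization: ∫|ψ|² dx = 1.0900.
⟨p⟩ = 0.0000 and ⟨p²⟩ = 4.1339.
(Δp)² = 4.1339 − (0.0000)² = 4.1339.

4.13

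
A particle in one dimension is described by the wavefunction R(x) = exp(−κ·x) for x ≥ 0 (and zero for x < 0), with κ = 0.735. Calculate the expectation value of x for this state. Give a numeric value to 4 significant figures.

⟨x⟩ = ∫ x·|R|² dx / ∫|R|² dx (integrals over the domain).
Every integrand reduces to terms xʲ·e^(−2κx) on [0, ∞); use ∫₀^∞ xʲ·e^(−2κx) dx = j!/(2κ)^(j+1).
State is unnormalized: ∫|R|² dx = 0.68027, and ∫R*·x·R dx = 0.46277, so ⟨x⟩ = 0.46277 / 0.68027.
⟨x⟩ = 0.68027.

0.6803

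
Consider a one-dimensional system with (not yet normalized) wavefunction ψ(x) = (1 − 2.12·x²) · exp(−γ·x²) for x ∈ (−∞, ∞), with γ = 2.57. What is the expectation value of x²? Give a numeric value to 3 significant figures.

⟨x²⟩ = ∫ x²·|ψ|² dx / ∫|ψ|² dx (integrals over the domain).
Expand each integrand as polynomial × e^(−2γx²) and use ∫x^(2j)·e^(−2γx²) dx = (2j−1)!!/(4γ)^j · √(π/(2γ)), odd powers → 0; here √(π/(2γ)) = 0.78180.
State is unnormalized: ∫|ψ|² dx = 0.55909, and ∫ψ*·x²·ψ dx = 0.030464, so ⟨x²⟩ = 0.030464 / 0.55909.
⟨x²⟩ = 0.054489.

0.0545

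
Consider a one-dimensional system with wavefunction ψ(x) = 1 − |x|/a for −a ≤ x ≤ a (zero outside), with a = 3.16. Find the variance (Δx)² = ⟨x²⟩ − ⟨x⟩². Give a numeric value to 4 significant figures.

0.9986

Compute ⟨x⟩ and ⟨x²⟩ separately, then (Δx)² = ⟨x²⟩ − ⟨x⟩².
ψ is even, so ∫ over [−a, a] = 2∫₀ᵃ with ψ = 1 − x/a there: ∫₀ᵃ (1 − x/a)² dx = a/3, ∫₀ᵃ x²(1 − x/a)² dx = a³/30, ∫₀ᵃ x⁴(1 − x/a)² dx = a⁵/105.
Normalization: ∫|ψ|² dx = 2.1067.
⟨x⟩ = 0.0000 and ⟨x²⟩ = 0.99856.
(Δx)² = 0.99856 − (0.0000)² = 0.99856.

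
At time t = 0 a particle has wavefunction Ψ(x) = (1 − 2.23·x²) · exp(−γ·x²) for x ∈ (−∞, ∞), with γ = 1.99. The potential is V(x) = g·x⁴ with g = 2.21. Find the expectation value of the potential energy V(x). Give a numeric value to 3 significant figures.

⟨V⟩ = ∫ V(x)·|Ψ|² dx / ∫|Ψ|² dx.
Expand each integrand as polynomial × e^(−2γx²) and use ∫x^(2j)·e^(−2γx²) dx = (2j−1)!!/(4γ)^j · √(π/(2γ)), odd powers → 0; here √(π/(2γ)) = 0.88845.
State is unnormalized: ∫|Ψ|² dx = 0.59984, and ∫Ψ*·V(x)·Ψ dx = 0.087894, so ⟨V⟩ = 0.087894 / 0.59984.
⟨V⟩ = 0.14653.

0.147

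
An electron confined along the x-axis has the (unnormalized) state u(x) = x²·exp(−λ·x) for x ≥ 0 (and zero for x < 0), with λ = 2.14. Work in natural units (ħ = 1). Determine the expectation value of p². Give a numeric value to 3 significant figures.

p² u = −ħ² d²u/dx²; ⟨p²⟩ = −ħ² ∫ u*·u'' dx / ∫|u|² dx.
Differentiate x²·exp(−λ·x) with the product rule; every integrand then reduces to terms xʲ·e^(−2λx) on [0, ∞), with ∫₀^∞ xʲ·e^(−2λx) dx = j!/(2λ)^(j+1).
State is unnormalized: ∫|u|² dx = 0.016711, and ∫u*·(−ħ² u'') dx = 0.025509, so ⟨p²⟩ = 0.025509 / 0.016711.
⟨p²⟩ = 1.5265.

1.53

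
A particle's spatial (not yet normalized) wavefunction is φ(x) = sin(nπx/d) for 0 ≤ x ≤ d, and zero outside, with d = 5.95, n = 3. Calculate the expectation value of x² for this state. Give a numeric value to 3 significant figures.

11.6

⟨x²⟩ = ∫ x²·|φ|² dx / ∫|φ|² dx (integrals over the domain).
With sin²θ = (1 − cos2θ)/2 on 0 ≤ x ≤ d: ∫sin²(nπx/d) dx = d/2, ∫x·sin²(nπx/d) dx = d²/4, ∫x²·sin²(nπx/d) dx = d³·(1/6 − 1/(4n²π²)); higher powers xᵏ the same way, integrating xᵏ·cos(2nπx/d) by parts.
State is unnormalized: ∫|φ|² dx = 2.9750, and ∫φ*·x²·φ dx = 34.515, so ⟨x²⟩ = 34.515 / 2.9750.
⟨x²⟩ = 11.602.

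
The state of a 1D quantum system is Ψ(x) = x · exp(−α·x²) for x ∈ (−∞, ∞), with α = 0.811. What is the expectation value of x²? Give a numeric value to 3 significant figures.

⟨x²⟩ = ∫ x²·|Ψ|² dx / ∫|Ψ|² dx (integrals over the domain).
Expand each integrand as polynomial × e^(−2αx²) and use ∫x^(2j)·e^(−2αx²) dx = (2j−1)!!/(4α)^j · √(π/(2α)), odd powers → 0; here √(π/(2α)) = 1.3917.
State is unnormalized: ∫|Ψ|² dx = 0.42901, and ∫Ψ*·x²·Ψ dx = 0.39674, so ⟨x²⟩ = 0.39674 / 0.42901.
⟨x²⟩ = 0.92478.

0.925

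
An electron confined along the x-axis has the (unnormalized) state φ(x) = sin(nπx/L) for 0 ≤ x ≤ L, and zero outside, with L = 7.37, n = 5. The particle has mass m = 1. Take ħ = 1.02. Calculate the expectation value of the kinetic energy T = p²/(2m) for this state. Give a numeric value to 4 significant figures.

2.363

T = −(ħ²/2m) d²/dx², so ⟨T⟩ = −(ħ²/2m) ∫ φ*·φ'' dx / ∫|φ|² dx; with m = 1.
d/dx sin(nπx/L) = (nπ/L)·cos(nπx/L) and d²/dx² sin(nπx/L) = −(nπ/L)²·sin(nπx/L); on 0 ≤ x ≤ L, ∫sin²(nπx/L) dx = L/2 and ∫sin(nπx/L)·cos(nπx/L) dx = 0.
State is unnormalized: ∫|φ|² dx = 3.6850, and ∫φ*·(−ħ²/2m · φ'') dx = 8.7079, so ⟨T⟩ = 8.7079 / 3.6850.
⟨T⟩ = 2.3631.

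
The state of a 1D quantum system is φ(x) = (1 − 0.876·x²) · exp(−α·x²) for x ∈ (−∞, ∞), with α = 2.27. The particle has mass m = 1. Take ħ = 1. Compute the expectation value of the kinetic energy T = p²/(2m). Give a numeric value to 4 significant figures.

1.710

T = −(ħ²/2m) d²/dx², so ⟨T⟩ = −(ħ²/2m) ∫ φ*·φ'' dx / ∫|φ|² dx; with m = 1.
Expand each integrand as polynomial × e^(−2αx²) and use ∫x^(2j)·e^(−2αx²) dx = (2j−1)!!/(4α)^j · √(π/(2α)), odd powers → 0; here √(π/(2α)) = 0.83185. Differentiate with the product rule, d/dx e^(−αx²) = −2αx·e^(−αx²).
State is unnormalized: ∫|φ|² dx = 0.69457, and ∫φ*·(−ħ²/2m · φ'') dx = 1.1878, so ⟨T⟩ = 1.1878 / 0.69457.
⟨T⟩ = 1.7102.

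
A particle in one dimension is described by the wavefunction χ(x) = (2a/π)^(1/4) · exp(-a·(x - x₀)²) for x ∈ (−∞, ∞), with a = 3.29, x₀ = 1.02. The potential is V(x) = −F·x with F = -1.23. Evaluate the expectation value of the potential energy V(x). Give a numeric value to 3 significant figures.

⟨V⟩ = ∫ V(x)·|χ|² dx.
Gaussian moments (u = x − x₀): ∫u^(2j)·e^(−2au²) du = (2j−1)!!/(4a)^j · √(π/(2a)), odd powers integrate to 0; here √(π/(2a)) = 0.69097.
⟨V⟩ = 1.2546.

1.25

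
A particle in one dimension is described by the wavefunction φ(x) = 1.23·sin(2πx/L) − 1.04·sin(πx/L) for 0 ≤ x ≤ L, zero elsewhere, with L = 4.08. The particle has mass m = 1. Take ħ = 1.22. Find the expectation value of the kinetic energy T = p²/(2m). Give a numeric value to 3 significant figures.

T = −(ħ²/2m) d²/dx², so ⟨T⟩ = −(ħ²/2m) ∫ φ*·φ'' dx / ∫|φ|² dx; with m = 1.
d²/dx² sin(jπx/L) = −(jπ/L)²·sin(jπx/L); on 0 ≤ x ≤ L, ∫sin²(jπx/L) dx = L/2 and ∫sin(jπx/L)·sin(lπx/L) dx = 0 for j ≠ l, so only diagonal terms survive in ∫|φ|² and ∫φ·φ″; ∫φ·φ′ dx = [φ²/2] between the walls = 0.
State is unnormalized: ∫|φ|² dx = 5.2928, and ∫φ*·(−ħ²/2m · φ'') dx = 6.4207, so ⟨T⟩ = 6.4207 / 5.2928.
⟨T⟩ = 1.2131.

1.21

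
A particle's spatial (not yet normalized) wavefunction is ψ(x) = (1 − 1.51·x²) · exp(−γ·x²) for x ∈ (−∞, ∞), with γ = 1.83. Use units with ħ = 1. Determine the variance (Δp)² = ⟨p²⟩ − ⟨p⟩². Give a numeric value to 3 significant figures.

4.38

Compute ⟨p⟩ and ⟨p²⟩ separately; (Δp)² = ⟨p²⟩ − ⟨p⟩².
Expand each integrand as polynomial × e^(−2γx²) and use ∫x^(2j)·e^(−2γx²) dx = (2j−1)!!/(4γ)^j · √(π/(2γ)), odd powers → 0; here √(π/(2γ)) = 0.92648. Differentiate with the product rule, d/dx e^(−γx²) = −2γx·e^(−γx²).
Normalization: ∫|ψ|² dx = 0.66252.
⟨p⟩ = 0.0000 and ⟨p²⟩ = 4.3772.
(Δp)² = 4.3772 − (0.0000)² = 4.3772.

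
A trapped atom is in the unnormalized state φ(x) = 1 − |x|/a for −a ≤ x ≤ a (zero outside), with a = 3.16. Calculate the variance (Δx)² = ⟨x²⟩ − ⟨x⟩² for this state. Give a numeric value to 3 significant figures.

Compute ⟨x⟩ and ⟨x²⟩ separately, then (Δx)² = ⟨x²⟩ − ⟨x⟩².
φ is even, so ∫ over [−a, a] = 2∫₀ᵃ with φ = 1 − x/a there: ∫₀ᵃ (1 − x/a)² dx = a/3, ∫₀ᵃ x²(1 − x/a)² dx = a³/30, ∫₀ᵃ x⁴(1 − x/a)² dx = a⁵/105.
Normalization: ∫|φ|² dx = 2.1067.
⟨x⟩ = 0.0000 and ⟨x²⟩ = 0.99856.
(Δx)² = 0.99856 − (0.0000)² = 0.99856.

0.999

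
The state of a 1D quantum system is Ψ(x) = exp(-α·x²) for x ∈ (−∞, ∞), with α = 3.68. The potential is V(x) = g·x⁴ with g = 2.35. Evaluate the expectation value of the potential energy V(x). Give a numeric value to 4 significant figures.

⟨V⟩ = ∫ V(x)·|Ψ|² dx / ∫|Ψ|² dx.
Gaussian moments: ∫x^(2j)·e^(−2αx²) dx = (2j−1)!!/(4α)^j · √(π/(2α)), odd powers integrate to 0; here √(π/(2α)) = 0.65334.
State is unnormalized: ∫|Ψ|² dx = 0.65334, and ∫Ψ*·V(x)·Ψ dx = 0.021257, so ⟨V⟩ = 0.021257 / 0.65334.
⟨V⟩ = 0.032537.

0.03254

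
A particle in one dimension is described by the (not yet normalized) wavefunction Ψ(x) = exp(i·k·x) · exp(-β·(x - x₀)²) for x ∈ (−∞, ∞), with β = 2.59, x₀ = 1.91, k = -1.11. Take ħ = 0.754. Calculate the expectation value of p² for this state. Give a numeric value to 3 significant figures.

p² Ψ = −ħ² d²Ψ/dx²; ⟨p²⟩ = −ħ² ∫ Ψ*·Ψ'' dx / ∫|Ψ|² dx.
Gaussian moments (u = x − x₀): ∫u^(2j)·e^(−2βu²) du = (2j−1)!!/(4β)^j · √(π/(2β)), odd powers integrate to 0; here √(π/(2β)) = 0.77877. Derivatives: Ψ′ = (ik − 2βu)·Ψ, Ψ″ = ((ik − 2βu)² − 2β)·Ψ; the odd-in-u pieces drop out.
State is unnormalized: ∫|Ψ|² dx = 0.77877, and ∫Ψ*·(−ħ² Ψ'') dx = 1.6922, so ⟨p²⟩ = 1.6922 / 0.77877.
⟨p²⟩ = 2.1729.

2.17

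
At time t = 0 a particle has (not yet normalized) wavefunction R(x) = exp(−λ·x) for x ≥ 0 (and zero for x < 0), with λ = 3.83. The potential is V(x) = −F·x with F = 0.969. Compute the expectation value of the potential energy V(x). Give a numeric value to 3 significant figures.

-0.127

⟨V⟩ = ∫ V(x)·|R|² dx / ∫|R|² dx.
Every integrand reduces to terms xʲ·e^(−2λx) on [0, ∞); use ∫₀^∞ xʲ·e^(−2λx) dx = j!/(2λ)^(j+1).
State is unnormalized: ∫|R|² dx = 0.13055, and ∫R*·V(x)·R dx = -0.016515, so ⟨V⟩ = -0.016515 / 0.13055.
⟨V⟩ = -0.12650.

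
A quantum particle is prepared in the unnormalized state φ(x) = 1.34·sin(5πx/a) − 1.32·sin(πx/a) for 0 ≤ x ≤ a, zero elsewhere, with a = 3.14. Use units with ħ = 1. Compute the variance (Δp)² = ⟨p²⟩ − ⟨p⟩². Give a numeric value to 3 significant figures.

13.2

Compute ⟨p⟩ and ⟨p²⟩ separately; (Δp)² = ⟨p²⟩ − ⟨p⟩².
d²/dx² sin(jπx/a) = −(jπ/a)²·sin(jπx/a); on 0 ≤ x ≤ a, ∫sin²(jπx/a) dx = a/2 and ∫sin(jπx/a)·sin(lπx/a) dx = 0 for j ≠ l, so only diagonal terms survive in ∫|φ|² and ∫φ·φ″; ∫φ·φ′ dx = [φ²/2] between the walls = 0.
Normalization: ∫|φ|² dx = 5.5547.
⟨p⟩ = 0.0000 and ⟨p²⟩ = 13.194.
(Δp)² = 13.194 − (0.0000)² = 13.194.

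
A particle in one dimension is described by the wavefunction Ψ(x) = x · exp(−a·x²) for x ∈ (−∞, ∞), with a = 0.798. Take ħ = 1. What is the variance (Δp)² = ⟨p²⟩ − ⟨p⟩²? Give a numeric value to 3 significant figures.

2.39

Compute ⟨p⟩ and ⟨p²⟩ separately; (Δp)² = ⟨p²⟩ − ⟨p⟩².
Expand each integrand as polynomial × e^(−2ax²) and use ∫x^(2j)·e^(−2ax²) dx = (2j−1)!!/(4a)^j · √(π/(2a)), odd powers → 0; here √(π/(2a)) = 1.4030. Differentiate with the product rule, d/dx e^(−ax²) = −2ax·e^(−ax²).
Normalization: ∫|Ψ|² dx = 0.43954.
⟨p⟩ = 0.0000 and ⟨p²⟩ = 2.3940.
(Δp)² = 2.3940 − (0.0000)² = 2.3940.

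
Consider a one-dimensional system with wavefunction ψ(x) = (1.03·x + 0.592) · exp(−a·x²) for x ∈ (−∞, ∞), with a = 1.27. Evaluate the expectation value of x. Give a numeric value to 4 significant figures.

0.4292

⟨x⟩ = ∫ x·|ψ|² dx / ∫|ψ|² dx (integrals over the domain).
Expand each integrand as polynomial × e^(−2ax²) and use ∫x^(2j)·e^(−2ax²) dx = (2j−1)!!/(4a)^j · √(π/(2a)), odd powers → 0; here √(π/(2a)) = 1.1121.
State is unnormalized: ∫|ψ|² dx = 0.62202, and ∫ψ*·x·ψ dx = 0.26698, so ⟨x⟩ = 0.26698 / 0.62202.
⟨x⟩ = 0.42922.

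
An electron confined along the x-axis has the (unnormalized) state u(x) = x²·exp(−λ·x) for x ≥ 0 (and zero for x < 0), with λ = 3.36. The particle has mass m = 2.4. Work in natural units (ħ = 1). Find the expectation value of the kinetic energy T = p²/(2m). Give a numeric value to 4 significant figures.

T = −(ħ²/2m) d²/dx², so ⟨T⟩ = −(ħ²/2m) ∫ u*·u'' dx / ∫|u|² dx; with m = 2.4.
Differentiate x²·exp(−λ·x) with the product rule; every integrand then reduces to terms xʲ·e^(−2λx) on [0, ∞), with ∫₀^∞ xʲ·e^(−2λx) dx = j!/(2λ)^(j+1).
State is unnormalized: ∫|u|² dx = 0.0017513, and ∫u*·(−ħ²/2m · u'') dx = 0.0013730, so ⟨T⟩ = 0.0013730 / 0.0017513.
⟨T⟩ = 0.78400.

0.7840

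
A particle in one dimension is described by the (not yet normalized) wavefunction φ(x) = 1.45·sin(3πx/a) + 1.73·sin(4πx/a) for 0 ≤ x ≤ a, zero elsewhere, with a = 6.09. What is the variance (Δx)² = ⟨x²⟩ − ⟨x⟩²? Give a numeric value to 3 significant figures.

Compute ⟨x⟩ and ⟨x²⟩ separately, then (Δx)² = ⟨x²⟩ − ⟨x⟩².
On 0 ≤ x ≤ a (j ≠ l): ∫sin²(jπx/a) dx = a/2, ∫sin(jπx/a)·sin(lπx/a) dx = 0; diagonal moments ∫x·sin²(jπx/a) dx = a²/4, ∫x²·sin²(jπx/a) dx = a³·(1/6 − 1/(4j²π²)); cross terms ∫x·sin(jπx/a)·sin(lπx/a) dx = 0 for j + l even and −4jla²/(π²(j² − l²)²) for j + l odd, ∫x²·sin(jπx/a)·sin(lπx/a) dx = (−1)^(j+l)·4jla³/(π²(j² − l²)²); higher powers the same way via product-to-sum and parts.
Normalization: ∫|φ|² dx = 15.515.
⟨x⟩ = 1.8547 and ⟨x²⟩ = 4.9586.
(Δx)² = 4.9586 − (1.8547)² = 1.5187.

1.52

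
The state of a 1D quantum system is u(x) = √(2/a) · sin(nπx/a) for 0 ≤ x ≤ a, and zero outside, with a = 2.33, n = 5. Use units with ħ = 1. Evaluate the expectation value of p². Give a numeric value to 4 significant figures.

p² u = −ħ² d²u/dx²; ⟨p²⟩ = −ħ² ∫ u*·u'' dx.
d/dx sin(nπx/a) = (nπ/a)·cos(nπx/a) and d²/dx² sin(nπx/a) = −(nπ/a)²·sin(nπx/a); on 0 ≤ x ≤ a, ∫sin²(nπx/a) dx = a/2 and ∫sin(nπx/a)·cos(nπx/a) dx = 0.
⟨p²⟩ = 45.449.

45.45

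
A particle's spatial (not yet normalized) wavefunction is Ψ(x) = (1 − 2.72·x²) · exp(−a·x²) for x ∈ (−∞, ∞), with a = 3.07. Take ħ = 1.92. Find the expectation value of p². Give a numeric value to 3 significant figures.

28.7

p² Ψ = −ħ² d²Ψ/dx²; ⟨p²⟩ = −ħ² ∫ Ψ*·Ψ'' dx / ∫|Ψ|² dx.
Expand each integrand as polynomial × e^(−2ax²) and use ∫x^(2j)·e^(−2ax²) dx = (2j−1)!!/(4a)^j · √(π/(2a)), odd powers → 0; here √(π/(2a)) = 0.71530. Differentiate with the product rule, d/dx e^(−ax²) = −2ax·e^(−ax²).
State is unnormalized: ∫|Ψ|² dx = 0.50371, and ∫Ψ*·(−ħ² Ψ'') dx = 14.462, so ⟨p²⟩ = 14.462 / 0.50371.
⟨p²⟩ = 28.710.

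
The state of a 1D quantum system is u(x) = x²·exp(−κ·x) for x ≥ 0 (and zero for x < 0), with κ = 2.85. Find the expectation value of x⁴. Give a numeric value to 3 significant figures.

1.59

⟨x⁴⟩ = ∫ x⁴·|u|² dx / ∫|u|² dx (integrals over the domain).
Every integrand reduces to terms xʲ·e^(−2κx) on [0, ∞); use ∫₀^∞ xʲ·e^(−2κx) dx = j!/(2κ)^(j+1).
State is unnormalized: ∫|u|² dx = 0.0039888, and ∫u*·x⁴·u dx = 0.0063481, so ⟨x⁴⟩ = 0.0063481 / 0.0039888.
⟨x⁴⟩ = 1.5915.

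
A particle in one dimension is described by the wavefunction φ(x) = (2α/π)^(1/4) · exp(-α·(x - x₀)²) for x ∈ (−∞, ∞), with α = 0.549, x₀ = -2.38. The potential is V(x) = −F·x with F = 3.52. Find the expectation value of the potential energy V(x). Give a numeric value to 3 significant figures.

⟨V⟩ = ∫ V(x)·|φ|² dx.
Gaussian moments (u = x − x₀): ∫u^(2j)·e^(−2αu²) du = (2j−1)!!/(4α)^j · √(π/(2α)), odd powers integrate to 0; here √(π/(2α)) = 1.6915.
⟨V⟩ = 8.3776.

8.38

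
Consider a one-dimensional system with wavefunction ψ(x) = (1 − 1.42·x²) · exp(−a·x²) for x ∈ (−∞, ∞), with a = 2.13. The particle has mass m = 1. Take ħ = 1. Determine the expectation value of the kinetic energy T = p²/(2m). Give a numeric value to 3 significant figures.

2.17

T = −(ħ²/2m) d²/dx², so ⟨T⟩ = −(ħ²/2m) ∫ ψ*·ψ'' dx / ∫|ψ|² dx; with m = 1.
Expand each integrand as polynomial × e^(−2ax²) and use ∫x^(2j)·e^(−2ax²) dx = (2j−1)!!/(4a)^j · √(π/(2a)), odd powers → 0; here √(π/(2a)) = 0.85876. Differentiate with the product rule, d/dx e^(−ax²) = −2ax·e^(−ax²).
State is unnormalized: ∫|ψ|² dx = 0.64407, and ∫ψ*·(−ħ²/2m · ψ'') dx = 1.3973, so ⟨T⟩ = 1.3973 / 0.64407.
⟨T⟩ = 2.1694.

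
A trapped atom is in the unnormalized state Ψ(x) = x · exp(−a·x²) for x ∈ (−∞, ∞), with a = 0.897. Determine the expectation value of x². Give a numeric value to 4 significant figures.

0.8361

⟨x²⟩ = ∫ x²·|Ψ|² dx / ∫|Ψ|² dx (integrals over the domain).
Expand each integrand as polynomial × e^(−2ax²) and use ∫x^(2j)·e^(−2ax²) dx = (2j−1)!!/(4a)^j · √(π/(2a)), odd powers → 0; here √(π/(2a)) = 1.3233.
State is unnormalized: ∫|Ψ|² dx = 0.36882, and ∫Ψ*·x²·Ψ dx = 0.30838, so ⟨x²⟩ = 0.30838 / 0.36882.
⟨x²⟩ = 0.83612.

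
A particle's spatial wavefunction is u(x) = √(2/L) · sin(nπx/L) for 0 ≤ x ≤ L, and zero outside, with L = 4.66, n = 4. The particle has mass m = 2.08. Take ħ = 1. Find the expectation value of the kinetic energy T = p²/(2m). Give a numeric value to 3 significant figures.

1.75

T = −(ħ²/2m) d²/dx², so ⟨T⟩ = −(ħ²/2m) ∫ u*·u'' dx; with m = 2.08.
d/dx sin(nπx/L) = (nπ/L)·cos(nπx/L) and d²/dx² sin(nπx/L) = −(nπ/L)²·sin(nπx/L); on 0 ≤ x ≤ L, ∫sin²(nπx/L) dx = L/2 and ∫sin(nπx/L)·cos(nπx/L) dx = 0.
⟨T⟩ = 1.7481.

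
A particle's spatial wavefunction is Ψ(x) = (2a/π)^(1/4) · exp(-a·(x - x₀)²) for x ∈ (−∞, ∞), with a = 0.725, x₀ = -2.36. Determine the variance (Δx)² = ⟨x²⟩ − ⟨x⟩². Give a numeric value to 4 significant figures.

0.3448

Compute ⟨x⟩ and ⟨x²⟩ separately, then (Δx)² = ⟨x²⟩ − ⟨x⟩².
Gaussian moments (u = x − x₀): ∫u^(2j)·e^(−2au²) du = (2j−1)!!/(4a)^j · √(π/(2a)), odd powers integrate to 0; here √(π/(2a)) = 1.4719.
⟨x⟩ = -2.3600 and ⟨x²⟩ = 5.9144.
(Δx)² = 5.9144 − (-2.3600)² = 0.34483.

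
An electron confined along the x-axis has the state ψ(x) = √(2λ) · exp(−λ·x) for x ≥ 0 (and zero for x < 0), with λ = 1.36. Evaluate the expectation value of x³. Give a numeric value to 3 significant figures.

0.298

⟨x³⟩ = ∫ x³·|ψ|² dx (integrals over the domain).
Every integrand reduces to terms xʲ·e^(−2λx) on [0, ∞); use ∫₀^∞ xʲ·e^(−2λx) dx = j!/(2λ)^(j+1).
⟨x³⟩ = 0.29816.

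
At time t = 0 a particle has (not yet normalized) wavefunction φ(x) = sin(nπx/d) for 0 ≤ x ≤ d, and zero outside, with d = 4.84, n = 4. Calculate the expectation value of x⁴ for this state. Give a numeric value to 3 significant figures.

106.

⟨x⁴⟩ = ∫ x⁴·|φ|² dx / ∫|φ|² dx (integrals over the domain).
With sin²θ = (1 − cos2θ)/2 on 0 ≤ x ≤ d: ∫sin²(nπx/d) dx = d/2, ∫x·sin²(nπx/d) dx = d²/4, ∫x²·sin²(nπx/d) dx = d³·(1/6 − 1/(4n²π²)); higher powers xᵏ the same way, integrating xᵏ·cos(2nπx/d) by parts.
State is unnormalized: ∫|φ|² dx = 2.4200, and ∫φ*·x⁴·φ dx = 257.27, so ⟨x⁴⟩ = 257.27 / 2.4200.
⟨x⁴⟩ = 106.31.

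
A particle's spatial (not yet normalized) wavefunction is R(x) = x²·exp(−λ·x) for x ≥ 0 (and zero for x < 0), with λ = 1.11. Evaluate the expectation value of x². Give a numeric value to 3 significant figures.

⟨x²⟩ = ∫ x²·|R|² dx / ∫|R|² dx (integrals over the domain).
Every integrand reduces to terms xʲ·e^(−2λx) on [0, ∞); use ∫₀^∞ xʲ·e^(−2λx) dx = j!/(2λ)^(j+1).
State is unnormalized: ∫|R|² dx = 0.44509, and ∫R*·x²·R dx = 2.7093, so ⟨x²⟩ = 2.7093 / 0.44509.
⟨x²⟩ = 6.0872.

6.09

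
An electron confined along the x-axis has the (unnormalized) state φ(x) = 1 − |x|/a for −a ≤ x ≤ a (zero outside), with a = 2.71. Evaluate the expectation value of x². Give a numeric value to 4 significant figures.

⟨x²⟩ = ∫ x²·|φ|² dx / ∫|φ|² dx (integrals over the domain).
φ is even, so ∫ over [−a, a] = 2∫₀ᵃ with φ = 1 − x/a there: ∫₀ᵃ (1 − x/a)² dx = a/3, ∫₀ᵃ x²(1 − x/a)² dx = a³/30, ∫₀ᵃ x⁴(1 − x/a)² dx = a⁵/105.
State is unnormalized: ∫|φ|² dx = 1.8067, and ∫φ*·x²·φ dx = 1.3268, so ⟨x²⟩ = 1.3268 / 1.8067.
⟨x²⟩ = 0.73441.

0.7344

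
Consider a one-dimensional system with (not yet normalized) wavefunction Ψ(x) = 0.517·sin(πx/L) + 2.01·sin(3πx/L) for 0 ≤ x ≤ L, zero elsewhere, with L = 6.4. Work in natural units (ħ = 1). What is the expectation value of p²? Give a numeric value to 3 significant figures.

p² Ψ = −ħ² d²Ψ/dx²; ⟨p²⟩ = −ħ² ∫ Ψ*·Ψ'' dx / ∫|Ψ|² dx.
d²/dx² sin(jπx/L) = −(jπ/L)²·sin(jπx/L); on 0 ≤ x ≤ L, ∫sin²(jπx/L) dx = L/2 and ∫sin(jπx/L)·sin(lπx/L) dx = 0 for j ≠ l, so only diagonal terms survive in ∫|Ψ|² and ∫Ψ·Ψ″; ∫Ψ·Ψ′ dx = [Ψ²/2] between the walls = 0.
State is unnormalized: ∫|Ψ|² dx = 13.784, and ∫Ψ*·(−ħ² Ψ'') dx = 28.243, so ⟨p²⟩ = 28.243 / 13.784.
⟨p²⟩ = 2.0490.

2.05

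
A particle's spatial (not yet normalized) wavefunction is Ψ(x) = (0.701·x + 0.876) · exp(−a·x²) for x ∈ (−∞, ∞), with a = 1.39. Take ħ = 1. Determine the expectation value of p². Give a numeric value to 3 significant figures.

p² Ψ = −ħ² d²Ψ/dx²; ⟨p²⟩ = −ħ² ∫ Ψ*·Ψ'' dx / ∫|Ψ|² dx.
Expand each integrand as polynomial × e^(−2ax²) and use ∫x^(2j)·e^(−2ax²) dx = (2j−1)!!/(4a)^j · √(π/(2a)), odd powers → 0; here √(π/(2a)) = 1.0630. Differentiate with the product rule, d/dx e^(−ax²) = −2ax·e^(−ax²).
State is unnormalized: ∫|Ψ|² dx = 0.90971, and ∫Ψ*·(−ħ² Ψ'') dx = 1.5257, so ⟨p²⟩ = 1.5257 / 0.90971.
⟨p²⟩ = 1.6771.

1.68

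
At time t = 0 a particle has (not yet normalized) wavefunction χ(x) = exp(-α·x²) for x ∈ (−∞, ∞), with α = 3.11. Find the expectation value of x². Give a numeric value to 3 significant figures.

⟨x²⟩ = ∫ x²·|χ|² dx / ∫|χ|² dx (integrals over the domain).
Gaussian moments: ∫x^(2j)·e^(−2αx²) dx = (2j−1)!!/(4α)^j · √(π/(2α)), odd powers integrate to 0; here √(π/(2α)) = 0.71069.
State is unnormalized: ∫|χ|² dx = 0.71069, and ∫χ*·x²·χ dx = 0.057129, so ⟨x²⟩ = 0.057129 / 0.71069.
⟨x²⟩ = 0.080386.

0.0804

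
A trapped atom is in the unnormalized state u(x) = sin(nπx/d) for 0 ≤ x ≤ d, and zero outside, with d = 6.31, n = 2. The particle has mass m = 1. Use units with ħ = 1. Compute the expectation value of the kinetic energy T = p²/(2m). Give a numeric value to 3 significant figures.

0.496

T = −(ħ²/2m) d²/dx², so ⟨T⟩ = −(ħ²/2m) ∫ u*·u'' dx / ∫|u|² dx; with m = 1.
d/dx sin(nπx/d) = (nπ/d)·cos(nπx/d) and d²/dx² sin(nπx/d) = −(nπ/d)²·sin(nπx/d); on 0 ≤ x ≤ d, ∫sin²(nπx/d) dx = d/2 and ∫sin(nπx/d)·cos(nπx/d) dx = 0.
State is unnormalized: ∫|u|² dx = 3.1550, and ∫u*·(−ħ²/2m · u'') dx = 1.5641, so ⟨T⟩ = 1.5641 / 3.1550.
⟨T⟩ = 0.49576.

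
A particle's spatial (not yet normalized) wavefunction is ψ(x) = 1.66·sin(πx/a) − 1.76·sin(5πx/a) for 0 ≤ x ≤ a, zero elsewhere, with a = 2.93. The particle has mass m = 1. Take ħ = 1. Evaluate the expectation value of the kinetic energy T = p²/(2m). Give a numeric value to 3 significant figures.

7.88

T = −(ħ²/2m) d²/dx², so ⟨T⟩ = −(ħ²/2m) ∫ ψ*·ψ'' dx / ∫|ψ|² dx; with m = 1.
d²/dx² sin(jπx/a) = −(jπ/a)²·sin(jπx/a); on 0 ≤ x ≤ a, ∫sin²(jπx/a) dx = a/2 and ∫sin(jπx/a)·sin(lπx/a) dx = 0 for j ≠ l, so only diagonal terms survive in ∫|ψ|² and ∫ψ·ψ″; ∫ψ·ψ′ dx = [ψ²/2] between the walls = 0.
State is unnormalized: ∫|ψ|² dx = 8.5749, and ∫ψ*·(−ħ²/2m · ψ'') dx = 67.534, so ⟨T⟩ = 67.534 / 8.5749.
⟨T⟩ = 7.8757.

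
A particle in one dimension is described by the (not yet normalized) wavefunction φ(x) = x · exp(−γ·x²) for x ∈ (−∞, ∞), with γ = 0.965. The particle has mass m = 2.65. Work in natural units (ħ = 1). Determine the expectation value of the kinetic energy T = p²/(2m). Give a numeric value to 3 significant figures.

T = −(ħ²/2m) d²/dx², so ⟨T⟩ = −(ħ²/2m) ∫ φ*·φ'' dx / ∫|φ|² dx; with m = 2.65.
Expand each integrand as polynomial × e^(−2γx²) and use ∫x^(2j)·e^(−2γx²) dx = (2j−1)!!/(4γ)^j · √(π/(2γ)), odd powers → 0; here √(π/(2γ)) = 1.2758. Differentiate with the product rule, d/dx e^(−γx²) = −2γx·e^(−γx²).
State is unnormalized: ∫|φ|² dx = 0.33053, and ∫φ*·(−ħ²/2m · φ'') dx = 0.18054, so ⟨T⟩ = 0.18054 / 0.33053.
⟨T⟩ = 0.54623.

0.546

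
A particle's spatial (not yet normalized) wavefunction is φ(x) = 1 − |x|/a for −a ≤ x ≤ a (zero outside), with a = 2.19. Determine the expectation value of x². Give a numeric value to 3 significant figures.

0.480

⟨x²⟩ = ∫ x²·|φ|² dx / ∫|φ|² dx (integrals over the domain).
φ is even, so ∫ over [−a, a] = 2∫₀ᵃ with φ = 1 − x/a there: ∫₀ᵃ (1 − x/a)² dx = a/3, ∫₀ᵃ x²(1 − x/a)² dx = a³/30, ∫₀ᵃ x⁴(1 − x/a)² dx = a⁵/105.
State is unnormalized: ∫|φ|² dx = 1.4600, and ∫φ*·x²·φ dx = 0.70023, so ⟨x²⟩ = 0.70023 / 1.4600.
⟨x²⟩ = 0.47961.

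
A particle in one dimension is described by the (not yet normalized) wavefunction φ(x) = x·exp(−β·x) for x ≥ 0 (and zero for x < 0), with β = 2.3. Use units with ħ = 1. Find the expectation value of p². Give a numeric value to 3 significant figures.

5.29

p² φ = −ħ² d²φ/dx²; ⟨p²⟩ = −ħ² ∫ φ*·φ'' dx / ∫|φ|² dx.
Differentiate x·exp(−β·x) with the product rule; every integrand then reduces to terms xʲ·e^(−2βx) on [0, ∞), with ∫₀^∞ xʲ·e^(−2βx) dx = j!/(2β)^(j+1).
State is unnormalized: ∫|φ|² dx = 0.020547, and ∫φ*·(−ħ² φ'') dx = 0.10870, so ⟨p²⟩ = 0.10870 / 0.020547.
⟨p²⟩ = 5.2900.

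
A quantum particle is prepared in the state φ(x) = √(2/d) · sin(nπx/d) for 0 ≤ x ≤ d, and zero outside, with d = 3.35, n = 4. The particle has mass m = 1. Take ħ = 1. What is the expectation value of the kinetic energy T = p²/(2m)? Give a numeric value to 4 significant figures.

T = −(ħ²/2m) d²/dx², so ⟨T⟩ = −(ħ²/2m) ∫ φ*·φ'' dx; with m = 1.
d/dx sin(nπx/d) = (nπ/d)·cos(nπx/d) and d²/dx² sin(nπx/d) = −(nπ/d)²·sin(nπx/d); on 0 ≤ x ≤ d, ∫sin²(nπx/d) dx = d/2 and ∫sin(nπx/d)·cos(nπx/d) dx = 0.
⟨T⟩ = 7.0356.

7.036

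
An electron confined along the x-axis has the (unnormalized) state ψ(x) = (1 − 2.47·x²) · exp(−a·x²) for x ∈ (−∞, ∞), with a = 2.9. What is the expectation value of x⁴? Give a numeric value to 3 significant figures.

0.0144

⟨x⁴⟩ = ∫ x⁴·|ψ|² dx / ∫|ψ|² dx (integrals over the domain).
Expand each integrand as polynomial × e^(−2ax²) and use ∫x^(2j)·e^(−2ax²) dx = (2j−1)!!/(4a)^j · √(π/(2a)), odd powers → 0; here √(π/(2a)) = 0.73597.
State is unnormalized: ∫|ψ|² dx = 0.52266, and ∫ψ*·x⁴·ψ dx = 0.0075081, so ⟨x⁴⟩ = 0.0075081 / 0.52266.
⟨x⁴⟩ = 0.014365.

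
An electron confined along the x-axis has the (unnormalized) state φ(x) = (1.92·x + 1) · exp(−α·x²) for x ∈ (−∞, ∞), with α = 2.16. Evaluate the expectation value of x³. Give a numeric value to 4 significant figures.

⟨x³⟩ = ∫ x³·|φ|² dx / ∫|φ|² dx (integrals over the domain).
Expand each integrand as polynomial × e^(−2αx²) and use ∫x^(2j)·e^(−2αx²) dx = (2j−1)!!/(4α)^j · √(π/(2α)), odd powers → 0; here √(π/(2α)) = 0.85277.
State is unnormalized: ∫|φ|² dx = 1.2166, and ∫φ*·x³·φ dx = 0.13160, so ⟨x³⟩ = 0.13160 / 1.2166.
⟨x³⟩ = 0.10817.

0.1082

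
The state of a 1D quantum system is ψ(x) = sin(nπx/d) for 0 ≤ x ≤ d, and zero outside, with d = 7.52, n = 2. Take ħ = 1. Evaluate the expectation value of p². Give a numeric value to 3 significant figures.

p² ψ = −ħ² d²ψ/dx²; ⟨p²⟩ = −ħ² ∫ ψ*·ψ'' dx / ∫|ψ|² dx.
d/dx sin(nπx/d) = (nπ/d)·cos(nπx/d) and d²/dx² sin(nπx/d) = −(nπ/d)²·sin(nπx/d); on 0 ≤ x ≤ d, ∫sin²(nπx/d) dx = d/2 and ∫sin(nπx/d)·cos(nπx/d) dx = 0.
State is unnormalized: ∫|ψ|² dx = 3.7600, and ∫ψ*·(−ħ² ψ'') dx = 2.6249, so ⟨p²⟩ = 2.6249 / 3.7600.
⟨p²⟩ = 0.69811.

0.698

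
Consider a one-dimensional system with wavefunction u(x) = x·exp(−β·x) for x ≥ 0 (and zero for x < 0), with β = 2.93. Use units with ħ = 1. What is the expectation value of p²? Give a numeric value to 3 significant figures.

p² u = −ħ² d²u/dx²; ⟨p²⟩ = −ħ² ∫ u*·u'' dx / ∫|u|² dx.
Differentiate x·exp(−β·x) with the product rule; every integrand then reduces to terms xʲ·e^(−2βx) on [0, ∞), with ∫₀^∞ xʲ·e^(−2βx) dx = j!/(2β)^(j+1).
State is unnormalized: ∫|u|² dx = 0.0099389, and ∫u*·(−ħ² u'') dx = 0.085324, so ⟨p²⟩ = 0.085324 / 0.0099389.
⟨p²⟩ = 8.5849.

8.58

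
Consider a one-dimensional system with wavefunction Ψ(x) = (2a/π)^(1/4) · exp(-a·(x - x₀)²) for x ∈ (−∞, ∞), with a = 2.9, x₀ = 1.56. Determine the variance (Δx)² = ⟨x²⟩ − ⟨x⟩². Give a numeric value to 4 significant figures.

Compute ⟨x⟩ and ⟨x²⟩ separately, then (Δx)² = ⟨x²⟩ − ⟨x⟩².
Gaussian moments (u = x − x₀): ∫u^(2j)·e^(−2au²) du = (2j−1)!!/(4a)^j · √(π/(2a)), odd powers integrate to 0; here √(π/(2a)) = 0.73597.
⟨x⟩ = 1.5600 and ⟨x²⟩ = 2.5198.
(Δx)² = 2.5198 − (1.5600)² = 0.086207.

0.08621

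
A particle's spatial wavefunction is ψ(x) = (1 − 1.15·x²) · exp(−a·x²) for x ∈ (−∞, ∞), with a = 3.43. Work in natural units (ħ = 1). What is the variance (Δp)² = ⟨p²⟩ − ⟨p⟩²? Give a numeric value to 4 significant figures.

Compute ⟨p⟩ and ⟨p²⟩ separately; (Δp)² = ⟨p²⟩ − ⟨p⟩².
Expand each integrand as polynomial × e^(−2ax²) and use ∫x^(2j)·e^(−2ax²) dx = (2j−1)!!/(4a)^j · √(π/(2a)), odd powers → 0; here √(π/(2a)) = 0.67673. Differentiate with the product rule, d/dx e^(−ax²) = −2ax·e^(−ax²).
Normalization: ∫|ψ|² dx = 0.57754.
⟨p⟩ = 0.0000 and ⟨p²⟩ = 4.8904.
(Δp)² = 4.8904 − (0.0000)² = 4.8904.

4.890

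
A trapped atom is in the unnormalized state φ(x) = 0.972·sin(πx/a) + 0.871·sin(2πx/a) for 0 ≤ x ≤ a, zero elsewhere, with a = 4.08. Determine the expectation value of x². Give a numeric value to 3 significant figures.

2.01

⟨x²⟩ = ∫ x²·|φ|² dx / ∫|φ|² dx (integrals over the domain).
On 0 ≤ x ≤ a (j ≠ l): ∫sin²(jπx/a) dx = a/2, ∫sin(jπx/a)·sin(lπx/a) dx = 0; diagonal moments ∫x·sin²(jπx/a) dx = a²/4, ∫x²·sin²(jπx/a) dx = a³·(1/6 − 1/(4j²π²)); cross terms ∫x·sin(jπx/a)·sin(lπx/a) dx = 0 for j + l even and −4jla²/(π²(j² − l²)²) for j + l odd, ∫x²·sin(jπx/a)·sin(lπx/a) dx = (−1)^(j+l)·4jla³/(π²(j² − l²)²); higher powers the same way via product-to-sum and parts.
State is unnormalized: ∫|φ|² dx = 3.4750, and ∫φ*·x²·φ dx = 6.9731, so ⟨x²⟩ = 6.9731 / 3.4750.
⟨x²⟩ = 2.0067.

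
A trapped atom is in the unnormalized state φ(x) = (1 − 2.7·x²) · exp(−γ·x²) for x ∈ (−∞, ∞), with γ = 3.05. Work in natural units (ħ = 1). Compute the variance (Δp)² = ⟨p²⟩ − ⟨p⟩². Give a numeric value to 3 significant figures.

7.73

Compute ⟨p⟩ and ⟨p²⟩ separately; (Δp)² = ⟨p²⟩ − ⟨p⟩².
Expand each integrand as polynomial × e^(−2γx²) and use ∫x^(2j)·e^(−2γx²) dx = (2j−1)!!/(4γ)^j · √(π/(2γ)), odd powers → 0; here √(π/(2γ)) = 0.71765. Differentiate with the product rule, d/dx e^(−γx²) = −2γx·e^(−γx²).
Normalization: ∫|φ|² dx = 0.50545.
⟨p⟩ = 0.0000 and ⟨p²⟩ = 7.7319.
(Δp)² = 7.7319 − (0.0000)² = 7.7319.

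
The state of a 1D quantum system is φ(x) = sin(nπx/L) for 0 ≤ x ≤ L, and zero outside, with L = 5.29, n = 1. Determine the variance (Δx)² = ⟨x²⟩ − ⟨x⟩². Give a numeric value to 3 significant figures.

0.914

Compute ⟨x⟩ and ⟨x²⟩ separately, then (Δx)² = ⟨x²⟩ − ⟨x⟩².
With sin²θ = (1 − cos2θ)/2 on 0 ≤ x ≤ L: ∫sin²(nπx/L) dx = L/2, ∫x·sin²(nπx/L) dx = L²/4, ∫x²·sin²(nπx/L) dx = L³·(1/6 − 1/(4n²π²)); higher powers xᵏ the same way, integrating xᵏ·cos(2nπx/L) by parts.
Normalization: ∫|φ|² dx = 2.6450.
⟨x⟩ = 2.6450 and ⟨x²⟩ = 7.9103.
(Δx)² = 7.9103 − (2.6450)² = 0.91432.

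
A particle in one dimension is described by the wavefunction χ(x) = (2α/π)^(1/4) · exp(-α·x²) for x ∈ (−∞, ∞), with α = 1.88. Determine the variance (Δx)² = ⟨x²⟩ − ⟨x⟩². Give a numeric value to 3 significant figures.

Compute ⟨x⟩ and ⟨x²⟩ separately, then (Δx)² = ⟨x²⟩ − ⟨x⟩².
Gaussian moments: ∫x^(2j)·e^(−2αx²) dx = (2j−1)!!/(4α)^j · √(π/(2α)), odd powers integrate to 0; here √(π/(2α)) = 0.91407.
⟨x⟩ = 0.0000 and ⟨x²⟩ = 0.13298.
(Δx)² = 0.13298 − (0.0000)² = 0.13298.

0.133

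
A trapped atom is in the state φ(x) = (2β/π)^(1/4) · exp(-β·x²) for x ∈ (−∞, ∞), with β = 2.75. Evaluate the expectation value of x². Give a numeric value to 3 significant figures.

0.0909

⟨x²⟩ = ∫ x²·|φ|² dx (integrals over the domain).
Gaussian moments: ∫x^(2j)·e^(−2βx²) dx = (2j−1)!!/(4β)^j · √(π/(2β)), odd powers integrate to 0; here √(π/(2β)) = 0.75578.
⟨x²⟩ = 0.090909.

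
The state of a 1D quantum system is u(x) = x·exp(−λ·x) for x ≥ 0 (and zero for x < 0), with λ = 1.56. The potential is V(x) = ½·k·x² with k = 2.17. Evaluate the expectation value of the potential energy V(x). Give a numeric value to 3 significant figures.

1.34

⟨V⟩ = ∫ V(x)·|u|² dx / ∫|u|² dx.
Every integrand reduces to terms xʲ·e^(−2λx) on [0, ∞); use ∫₀^∞ xʲ·e^(−2λx) dx = j!/(2λ)^(j+1).
State is unnormalized: ∫|u|² dx = 0.065852, and ∫u*·V(x)·u dx = 0.088078, so ⟨V⟩ = 0.088078 / 0.065852.
⟨V⟩ = 1.3375.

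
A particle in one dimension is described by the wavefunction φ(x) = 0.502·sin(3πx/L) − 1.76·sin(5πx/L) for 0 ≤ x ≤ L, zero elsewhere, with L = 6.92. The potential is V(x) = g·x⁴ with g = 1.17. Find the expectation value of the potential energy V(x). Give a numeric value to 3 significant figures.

⟨V⟩ = ∫ V(x)·|φ|² dx / ∫|φ|² dx.
On 0 ≤ x ≤ L (j ≠ l): ∫sin²(jπx/L) dx = L/2, ∫sin(jπx/L)·sin(lπx/L) dx = 0; diagonal moments ∫x·sin²(jπx/L) dx = L²/4, ∫x²·sin²(jπx/L) dx = L³·(1/6 − 1/(4j²π²)); cross terms ∫x·sin(jπx/L)·sin(lπx/L) dx = 0 for j + l even and −4jlL²/(π²(j² − l²)²) for j + l odd, ∫x²·sin(jπx/L)·sin(lπx/L) dx = (−1)^(j+l)·4jlL³/(π²(j² − l²)²); higher powers the same way via product-to-sum and parts.
State is unnormalized: ∫|φ|² dx = 11.590, and ∫φ*·V(x)·φ dx = 4770.6, so ⟨V⟩ = 4770.6 / 11.590.
⟨V⟩ = 411.63.

412.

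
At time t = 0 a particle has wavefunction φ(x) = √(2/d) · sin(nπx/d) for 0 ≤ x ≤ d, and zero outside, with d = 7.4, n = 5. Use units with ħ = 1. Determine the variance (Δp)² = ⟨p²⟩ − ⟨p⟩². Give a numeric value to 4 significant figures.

4.506

Compute ⟨p⟩ and ⟨p²⟩ separately; (Δp)² = ⟨p²⟩ − ⟨p⟩².
d/dx sin(nπx/d) = (nπ/d)·cos(nπx/d) and d²/dx² sin(nπx/d) = −(nπ/d)²·sin(nπx/d); on 0 ≤ x ≤ d, ∫sin²(nπx/d) dx = d/2 and ∫sin(nπx/d)·cos(nπx/d) dx = 0.
⟨p⟩ = 0.0000 and ⟨p²⟩ = 4.5058.
(Δp)² = 4.5058 − (0.0000)² = 4.5058.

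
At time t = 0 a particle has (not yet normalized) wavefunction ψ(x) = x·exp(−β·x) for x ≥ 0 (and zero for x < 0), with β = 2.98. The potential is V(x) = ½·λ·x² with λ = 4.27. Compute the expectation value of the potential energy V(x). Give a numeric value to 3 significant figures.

0.721

⟨V⟩ = ∫ V(x)·|ψ|² dx / ∫|ψ|² dx.
Every integrand reduces to terms xʲ·e^(−2βx) on [0, ∞); use ∫₀^∞ xʲ·e^(−2βx) dx = j!/(2β)^(j+1).
State is unnormalized: ∫|ψ|² dx = 0.0094469, and ∫ψ*·V(x)·ψ dx = 0.0068136, so ⟨V⟩ = 0.0068136 / 0.0094469.
⟨V⟩ = 0.72125.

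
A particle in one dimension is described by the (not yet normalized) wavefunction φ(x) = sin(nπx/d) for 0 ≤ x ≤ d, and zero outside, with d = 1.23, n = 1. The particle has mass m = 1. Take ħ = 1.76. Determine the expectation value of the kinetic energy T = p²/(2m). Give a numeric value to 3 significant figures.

10.1

T = −(ħ²/2m) d²/dx², so ⟨T⟩ = −(ħ²/2m) ∫ φ*·φ'' dx / ∫|φ|² dx; with m = 1.
d/dx sin(nπx/d) = (nπ/d)·cos(nπx/d) and d²/dx² sin(nπx/d) = −(nπ/d)²·sin(nπx/d); on 0 ≤ x ≤ d, ∫sin²(nπx/d) dx = d/2 and ∫sin(nπx/d)·cos(nπx/d) dx = 0.
State is unnormalized: ∫|φ|² dx = 0.61500, and ∫φ*·(−ħ²/2m · φ'') dx = 6.2138, so ⟨T⟩ = 6.2138 / 0.61500.
⟨T⟩ = 10.104.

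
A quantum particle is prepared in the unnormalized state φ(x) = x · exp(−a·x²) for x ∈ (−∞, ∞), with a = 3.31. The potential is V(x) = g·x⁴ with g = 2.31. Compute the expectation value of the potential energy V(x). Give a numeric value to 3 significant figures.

⟨V⟩ = ∫ V(x)·|φ|² dx / ∫|φ|² dx.
Expand each integrand as polynomial × e^(−2ax²) and use ∫x^(2j)·e^(−2ax²) dx = (2j−1)!!/(4a)^j · √(π/(2a)), odd powers → 0; here √(π/(2a)) = 0.68888.
State is unnormalized: ∫|φ|² dx = 0.052030, and ∫φ*·V(x)·φ dx = 0.010285, so ⟨V⟩ = 0.010285 / 0.052030.
⟨V⟩ = 0.19766.

0.198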